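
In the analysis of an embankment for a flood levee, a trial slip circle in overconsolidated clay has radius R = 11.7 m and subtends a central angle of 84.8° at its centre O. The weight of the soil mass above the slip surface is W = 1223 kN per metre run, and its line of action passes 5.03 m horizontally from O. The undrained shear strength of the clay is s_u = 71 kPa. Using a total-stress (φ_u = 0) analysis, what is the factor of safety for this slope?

FS = 2.34

Taking moments about the centre O, the resisting moment is provided by the undrained shear strength acting along the arc:
Arc length L_a = R·θ = 11.7·(84.8°·π/180) = 11.7·1.4800 = 17.32 m
M_R = s_u·L_a·R = 71·17.32·11.7 = 14384.8 kN·m/m
M_D = W·d = 1223·5.03 = 6151.7 kN·m/m
FS = M_R / M_D = 14384.8 / 6151.7 = 2.338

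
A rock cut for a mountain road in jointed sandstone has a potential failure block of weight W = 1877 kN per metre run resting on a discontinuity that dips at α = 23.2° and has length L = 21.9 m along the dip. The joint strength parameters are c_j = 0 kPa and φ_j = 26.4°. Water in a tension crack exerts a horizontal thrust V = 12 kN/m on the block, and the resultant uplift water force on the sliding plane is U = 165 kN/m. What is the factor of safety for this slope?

FS = 1.03

Resolving the block weight along and normal to the plane and applying the Mohr–Coulomb strength on the joint:
N' = W cosα − U − V sinα = 1877·cos23.2° − 165 − 12·sin23.2° = 1555.5 kN/m
Driving force T = W sinα + V cosα = 1877·sin23.2° + 12·cos23.2° = 750.5 kN/m
Resisting force R = c_j·L + N'·tanφ_j = 0·21.9 + 1555.5·tan26.4° = 0.0 + 772.2 = 772.2 kN/m
FS = R / T = 772.2 / 750.5 = 1.029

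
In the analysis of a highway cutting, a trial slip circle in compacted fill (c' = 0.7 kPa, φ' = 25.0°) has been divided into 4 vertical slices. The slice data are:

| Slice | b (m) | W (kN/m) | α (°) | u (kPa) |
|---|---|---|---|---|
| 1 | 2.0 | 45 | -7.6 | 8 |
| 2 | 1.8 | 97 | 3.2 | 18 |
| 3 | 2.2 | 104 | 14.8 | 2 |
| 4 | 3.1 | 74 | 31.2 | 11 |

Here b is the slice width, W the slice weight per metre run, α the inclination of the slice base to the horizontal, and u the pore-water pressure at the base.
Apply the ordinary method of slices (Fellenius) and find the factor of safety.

Ordinary method of slices: FS = Σ[c'·Δl_i + (W_i cosα_i − u_i·Δl_i)·tanφ'] / Σ W_i sinα_i, with Δl_i = b_i / cosα_i.
Slice 1: Δl = 2.0/cos(-7.6°) = 2.018 m; N'_1 = 45·cos(-7.6°) − 8·2.018 = 28.5; c'Δl = 1.41; W sinα = -6.0
Slice 2: Δl = 1.8/cos3.2° = 1.803 m; N'_2 = 97·cos3.2° − 18·1.803 = 64.4; c'Δl = 1.26; W sinα = 5.4
Slice 3: Δl = 2.2/cos14.8° = 2.275 m; N'_3 = 104·cos14.8° − 2·2.275 = 96.0; c'Δl = 1.59; W sinα = 26.6
Slice 4: Δl = 3.1/cos31.2° = 3.624 m; N'_4 = 74·cos31.2° − 11·3.624 = 23.4; c'Δl = 2.54; W sinα = 38.3
Σc'Δl = 6.8 kN/m; ΣN' = 212.3 kN/m; ΣW sinα = 64.4 kN/m
Resisting = 6.8 + 212.3·tan25.0° = 6.8 + 99.0 = 105.8 kN/m
FS = 105.8 / 64.4 = 1.644

FS = 1.64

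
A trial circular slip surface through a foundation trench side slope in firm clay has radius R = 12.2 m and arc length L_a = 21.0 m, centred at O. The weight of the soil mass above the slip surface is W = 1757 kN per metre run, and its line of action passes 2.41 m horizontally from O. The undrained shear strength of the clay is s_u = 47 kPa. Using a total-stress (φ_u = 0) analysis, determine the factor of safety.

Taking moments about the centre O, the resisting moment is provided by the undrained shear strength acting along the arc:
M_R = s_u·L_a·R = 47·21.00·12.2 = 12041.4 kN·m/m
M_D = W·d = 1757·2.41 = 4234.4 kN·m/m
FS = M_R / M_D = 12041.4 / 4234.4 = 2.844

FS = 2.84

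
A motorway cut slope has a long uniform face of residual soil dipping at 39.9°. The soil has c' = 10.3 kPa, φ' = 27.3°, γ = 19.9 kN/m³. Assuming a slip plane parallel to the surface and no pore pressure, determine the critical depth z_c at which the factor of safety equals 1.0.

z_c = 2.75 m

Setting FS = 1.00 in FS = [c' + γz cos²β tanφ'] / [γz sinβ cosβ] and solving for z:
z = c' / [γ cosβ (FS·sinβ − cosβ·tanφ')]
  = 10.3 / [19.9·cos39.9°·(1.00·sin39.9° − cos39.9°·tan27.3°)]
  = 10.3 / [19.9·0.7672·(1.00·0.6414 − 0.7672·0.5161)]
  = 10.3 / 3.7477 = 2.748 m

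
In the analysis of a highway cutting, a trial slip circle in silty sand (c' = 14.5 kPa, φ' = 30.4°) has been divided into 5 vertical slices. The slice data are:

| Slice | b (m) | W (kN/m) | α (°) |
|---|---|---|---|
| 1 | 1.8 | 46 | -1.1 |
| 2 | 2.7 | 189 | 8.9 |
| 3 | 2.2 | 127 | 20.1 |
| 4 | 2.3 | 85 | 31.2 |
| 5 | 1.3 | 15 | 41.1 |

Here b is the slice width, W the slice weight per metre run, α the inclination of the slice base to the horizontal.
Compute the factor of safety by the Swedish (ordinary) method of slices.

Ordinary method of slices: FS = Σ[c'·Δl_i + (W_i cosα_i)·tanφ'] / Σ W_i sinα_i, with Δl_i = b_i / cosα_i.
Slice 1: Δl = 1.8/cos(-1.1°) = 1.800 m; N'_1 = 46·cos(-1.1°) = 46.0; c'Δl = 26.10; W sinα = -0.9
Slice 2: Δl = 2.7/cos8.9° = 2.733 m; N'_2 = 189·cos8.9° = 186.7; c'Δl = 39.63; W sinα = 29.2
Slice 3: Δl = 2.2/cos20.1° = 2.343 m; N'_3 = 127·cos20.1° = 119.3; c'Δl = 33.97; W sinα = 43.6
Slice 4: Δl = 2.3/cos31.2° = 2.689 m; N'_4 = 85·cos31.2° = 72.7; c'Δl = 38.99; W sinα = 44.0
Slice 5: Δl = 1.3/cos41.1° = 1.725 m; N'_5 = 15·cos41.1° = 11.3; c'Δl = 25.01; W sinα = 9.9
Σc'Δl = 163.7 kN/m; ΣN' = 436.0 kN/m; ΣW sinα = 125.9 kN/m
Resisting = 163.7 + 436.0·tan30.4° = 163.7 + 255.8 = 419.5 kN/m
FS = 419.5 / 125.9 = 3.332

FS = 3.33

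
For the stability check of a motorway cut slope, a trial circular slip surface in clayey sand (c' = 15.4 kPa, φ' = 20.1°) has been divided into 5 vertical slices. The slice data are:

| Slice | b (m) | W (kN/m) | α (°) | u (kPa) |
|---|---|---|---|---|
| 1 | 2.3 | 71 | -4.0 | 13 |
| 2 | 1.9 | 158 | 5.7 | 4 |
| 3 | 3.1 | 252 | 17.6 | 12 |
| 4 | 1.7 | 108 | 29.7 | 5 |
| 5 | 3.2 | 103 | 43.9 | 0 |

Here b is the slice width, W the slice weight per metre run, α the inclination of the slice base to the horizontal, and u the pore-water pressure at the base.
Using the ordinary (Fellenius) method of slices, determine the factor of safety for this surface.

Ordinary method of slices: FS = Σ[c'·Δl_i + (W_i cosα_i − u_i·Δl_i)·tanφ'] / Σ W_i sinα_i, with Δl_i = b_i / cosα_i.
Slice 1: Δl = 2.3/cos(-4.0°) = 2.306 m; N'_1 = 71·cos(-4.0°) − 13·2.306 = 40.9; c'Δl = 35.51; W sinα = -5.0
Slice 2: Δl = 1.9/cos5.7° = 1.909 m; N'_2 = 158·cos5.7° − 4·1.909 = 149.6; c'Δl = 29.41; W sinα = 15.7
Slice 3: Δl = 3.1/cos17.6° = 3.252 m; N'_3 = 252·cos17.6° − 12·3.252 = 201.2; c'Δl = 50.08; W sinα = 76.2
Slice 4: Δl = 1.7/cos29.7° = 1.957 m; N'_4 = 108·cos29.7° − 5·1.957 = 84.0; c'Δl = 30.14; W sinα = 53.5
Slice 5: Δl = 3.2/cos43.9° = 4.441 m; N'_5 = 103·cos43.9° − 0·4.441 = 74.2; c'Δl = 68.39; W sinα = 71.4
Σc'Δl = 213.5 kN/m; ΣN' = 549.9 kN/m; ΣW sinα = 211.9 kN/m
Resisting = 213.5 + 549.9·tan20.1° = 213.5 + 201.2 = 414.7 kN/m
FS = 414.7 / 211.9 = 1.958

FS = 1.96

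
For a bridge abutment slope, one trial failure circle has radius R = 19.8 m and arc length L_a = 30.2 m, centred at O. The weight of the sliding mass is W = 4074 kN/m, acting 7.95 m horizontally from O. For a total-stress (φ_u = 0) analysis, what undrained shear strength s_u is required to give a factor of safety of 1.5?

s_u = 81.2 kPa

FS = s_u·L_a·R / (W·d), so s_u = FS·W·d / (L_a·R).
s_u = 1.5·4074·7.95 / (30.20·19.8) = 48582.5 / 597.96 = 81.25 kPa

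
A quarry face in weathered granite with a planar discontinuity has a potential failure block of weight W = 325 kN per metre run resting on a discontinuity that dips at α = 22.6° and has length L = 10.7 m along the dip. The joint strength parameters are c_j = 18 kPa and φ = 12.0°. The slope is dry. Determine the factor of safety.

Resolving the block weight along and normal to the plane and applying the Mohr–Coulomb strength on the joint:
N' = W cosα = 325·cos22.6° = 300.0 kN/m
Driving force T = W sinα = 325·sin22.6° = 124.9 kN/m
Resisting force R = c_j·L + N'·tanφ = 18·10.7 + 300.0·tan12.0° = 192.6 + 63.8 = 256.4 kN/m
FS = R / T = 256.4 / 124.9 = 2.053

FS = 2.05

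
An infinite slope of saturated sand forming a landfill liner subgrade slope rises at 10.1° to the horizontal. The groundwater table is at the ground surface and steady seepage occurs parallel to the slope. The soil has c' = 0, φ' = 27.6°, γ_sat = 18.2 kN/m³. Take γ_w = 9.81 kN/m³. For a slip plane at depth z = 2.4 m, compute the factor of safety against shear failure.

FS = 1.35

With seepage parallel to the slope and the water table at the surface, the effective normal stress on the slip plane uses the buoyant unit weight γ' = γ_sat − γ_w while the driving shear stress uses γ_sat:
FS = [c' + γ' z cos²β tanφ'] / [γ_sat z sinβ cosβ]
(For c' = 0 this reduces to FS = (γ'/γ_sat)·tanφ'/tanβ.)
γ' = 18.2 − 9.81 = 8.39 kN/m³
Numerator = 0.0 + 8.39·2.4·cos²10.1°·tan27.6° = 0.0 + 8.39·2.4·0.9692·0.5228 = 10.203 kPa
Denominator = 18.2·2.4·sin10.1°·cos10.1° = 18.2·2.4·0.1754·0.9845 = 7.541 kPa
FS = 10.203 / 7.541 = 1.353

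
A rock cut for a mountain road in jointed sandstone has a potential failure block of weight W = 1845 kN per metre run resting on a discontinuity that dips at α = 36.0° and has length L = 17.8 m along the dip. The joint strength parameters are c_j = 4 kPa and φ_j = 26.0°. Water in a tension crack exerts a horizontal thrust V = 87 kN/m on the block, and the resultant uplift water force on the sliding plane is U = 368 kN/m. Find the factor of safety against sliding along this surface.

FS = 0.52

Resolving the block weight along and normal to the plane and applying the Mohr–Coulomb strength on the joint:
N' = W cosα − U − V sinα = 1845·cos36.0° − 368 − 87·sin36.0° = 1073.5 kN/m
Driving force T = W sinα + V cosα = 1845·sin36.0° + 87·cos36.0° = 1154.8 kN/m
Resisting force R = c_j·L + N'·tanφ_j = 4·17.8 + 1073.5·tan26.0° = 71.2 + 523.6 = 594.8 kN/m
FS = R / T = 594.8 / 1154.8 = 0.515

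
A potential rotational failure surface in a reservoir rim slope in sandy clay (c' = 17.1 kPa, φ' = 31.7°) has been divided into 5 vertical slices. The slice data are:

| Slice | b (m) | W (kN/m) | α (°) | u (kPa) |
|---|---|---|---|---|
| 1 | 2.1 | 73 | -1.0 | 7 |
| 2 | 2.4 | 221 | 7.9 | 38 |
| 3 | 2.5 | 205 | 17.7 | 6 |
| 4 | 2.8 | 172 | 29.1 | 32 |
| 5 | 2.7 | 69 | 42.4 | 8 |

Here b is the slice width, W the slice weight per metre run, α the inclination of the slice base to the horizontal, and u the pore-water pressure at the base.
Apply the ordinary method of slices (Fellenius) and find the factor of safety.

Ordinary method of slices: FS = Σ[c'·Δl_i + (W_i cosα_i − u_i·Δl_i)·tanφ'] / Σ W_i sinα_i, with Δl_i = b_i / cosα_i.
Slice 1: Δl = 2.1/cos(-1.0°) = 2.100 m; N'_1 = 73·cos(-1.0°) − 7·2.100 = 58.3; c'Δl = 35.92; W sinα = -1.3
Slice 2: Δl = 2.4/cos7.9° = 2.423 m; N'_2 = 221·cos7.9° − 38·2.423 = 126.8; c'Δl = 41.43; W sinα = 30.4
Slice 3: Δl = 2.5/cos17.7° = 2.624 m; N'_3 = 205·cos17.7° − 6·2.624 = 179.6; c'Δl = 44.87; W sinα = 62.3
Slice 4: Δl = 2.8/cos29.1° = 3.204 m; N'_4 = 172·cos29.1° − 32·3.204 = 47.7; c'Δl = 54.80; W sinα = 83.6
Slice 5: Δl = 2.7/cos42.4° = 3.656 m; N'_5 = 69·cos42.4° − 8·3.656 = 21.7; c'Δl = 62.52; W sinα = 46.5
Σc'Δl = 239.5 kN/m; ΣN' = 434.1 kN/m; ΣW sinα = 221.6 kN/m
Resisting = 239.5 + 434.1·tan31.7° = 239.5 + 268.1 = 507.7 kN/m
FS = 507.7 / 221.6 = 2.291

FS = 2.29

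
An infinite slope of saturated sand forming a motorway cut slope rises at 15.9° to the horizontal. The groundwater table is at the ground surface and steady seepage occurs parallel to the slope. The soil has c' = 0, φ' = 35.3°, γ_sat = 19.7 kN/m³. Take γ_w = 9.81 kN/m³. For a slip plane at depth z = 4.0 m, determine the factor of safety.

With seepage parallel to the slope and the water table at the surface, the effective normal stress on the slip plane uses the buoyant unit weight γ' = γ_sat − γ_w while the driving shear stress uses γ_sat:
FS = [c' + γ' z cos²β tanφ'] / [γ_sat z sinβ cosβ]
(For c' = 0 this reduces to FS = (γ'/γ_sat)·tanφ'/tanβ.)
γ' = 19.7 − 9.81 = 9.89 kN/m³
Numerator = 0.0 + 9.89·4.0·cos²15.9°·tan35.3° = 0.0 + 9.89·4.0·0.9249·0.7080 = 25.908 kPa
Denominator = 19.7·4.0·sin15.9°·cos15.9° = 19.7·4.0·0.2740·0.9617 = 20.762 kPa
FS = 25.908 / 20.762 = 1.248

FS = 1.25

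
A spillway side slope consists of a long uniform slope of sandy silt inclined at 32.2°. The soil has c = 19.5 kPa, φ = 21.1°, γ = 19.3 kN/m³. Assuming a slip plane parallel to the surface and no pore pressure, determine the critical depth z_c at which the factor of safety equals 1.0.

z_c = 5.79 m

Setting FS = 1.00 in FS = [c + γz cos²β tanφ] / [γz sinβ cosβ] and solving for z:
z = c / [γ cosβ (FS·sinβ − cosβ·tanφ)]
  = 19.5 / [19.3·cos32.2°·(1.00·sin32.2° − cos32.2°·tan21.1°)]
  = 19.5 / [19.3·0.8462·(1.00·0.5329 − 0.8462·0.3859)]
  = 19.5 / 3.3701 = 5.786 m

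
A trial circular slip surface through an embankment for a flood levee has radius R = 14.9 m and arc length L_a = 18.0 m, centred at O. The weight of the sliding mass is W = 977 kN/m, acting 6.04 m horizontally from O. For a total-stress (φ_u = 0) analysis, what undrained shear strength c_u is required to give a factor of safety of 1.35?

c_u = 29.7 kPa

FS = c_u·L_a·R / (W·d), so c_u = FS·W·d / (L_a·R).
c_u = 1.35·977·6.04 / (18.00·14.9) = 7966.5 / 268.20 = 29.70 kPa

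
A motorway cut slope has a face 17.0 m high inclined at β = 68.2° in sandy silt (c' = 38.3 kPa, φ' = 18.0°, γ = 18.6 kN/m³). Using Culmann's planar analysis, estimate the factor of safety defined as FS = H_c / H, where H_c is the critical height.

FS = 1.19

H_c = (4c'/γ) · sinβ cosφ' / [1 − cos(β − φ')]
    = (4·38.3/18.6) · sin68.2°·cos18.0° / [1 − cos50.2°]
    = 8.237 · 0.8830 / 0.3599 = 20.21 m
FS = H_c / H = 20.21 / 17.0 = 1.189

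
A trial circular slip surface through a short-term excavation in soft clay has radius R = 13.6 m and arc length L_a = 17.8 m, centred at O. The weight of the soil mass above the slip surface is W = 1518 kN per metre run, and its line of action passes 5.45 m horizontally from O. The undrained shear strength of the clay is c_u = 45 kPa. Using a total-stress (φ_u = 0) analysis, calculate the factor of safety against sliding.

Taking moments about the centre O, the resisting moment is provided by the undrained shear strength acting along the arc:
M_R = c_u·L_a·R = 45·17.80·13.6 = 10893.6 kN·m/m
M_D = W·d = 1518·5.45 = 8273.1 kN·m/m
FS = M_R / M_D = 10893.6 / 8273.1 = 1.317

FS = 1.32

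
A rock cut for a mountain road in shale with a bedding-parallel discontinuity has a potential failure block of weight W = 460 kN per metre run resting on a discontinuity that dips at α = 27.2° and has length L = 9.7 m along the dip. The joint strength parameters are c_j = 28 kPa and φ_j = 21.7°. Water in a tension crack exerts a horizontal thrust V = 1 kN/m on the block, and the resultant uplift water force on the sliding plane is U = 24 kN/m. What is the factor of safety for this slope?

FS = 2.01

Resolving the block weight along and normal to the plane and applying the Mohr–Coulomb strength on the joint:
N' = W cosα − U − V sinα = 460·cos27.2° − 24 − 1·sin27.2° = 384.7 kN/m
Driving force T = W sinα + V cosα = 460·sin27.2° + 1·cos27.2° = 211.2 kN/m
Resisting force R = c_j·L + N'·tanφ_j = 28·9.7 + 384.7·tan21.7° = 271.6 + 153.1 = 424.7 kN/m
FS = R / T = 424.7 / 211.2 = 2.011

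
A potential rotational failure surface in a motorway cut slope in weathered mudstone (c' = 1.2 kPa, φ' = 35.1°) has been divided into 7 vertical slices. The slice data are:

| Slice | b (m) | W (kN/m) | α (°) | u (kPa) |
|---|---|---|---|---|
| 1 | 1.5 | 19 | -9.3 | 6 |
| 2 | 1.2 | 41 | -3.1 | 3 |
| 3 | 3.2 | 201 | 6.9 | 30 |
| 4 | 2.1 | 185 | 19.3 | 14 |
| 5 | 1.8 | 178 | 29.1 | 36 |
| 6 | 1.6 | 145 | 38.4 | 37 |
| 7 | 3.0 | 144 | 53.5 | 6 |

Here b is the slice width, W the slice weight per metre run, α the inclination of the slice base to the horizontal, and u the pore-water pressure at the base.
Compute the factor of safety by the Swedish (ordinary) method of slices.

FS = 0.94

Ordinary method of slices: FS = Σ[c'·Δl_i + (W_i cosα_i − u_i·Δl_i)·tanφ'] / Σ W_i sinα_i, with Δl_i = b_i / cosα_i.
Slice 1: Δl = 1.5/cos(-9.3°) = 1.520 m; N'_1 = 19·cos(-9.3°) − 6·1.520 = 9.6; c'Δl = 1.82; W sinα = -3.1
Slice 2: Δl = 1.2/cos(-3.1°) = 1.202 m; N'_2 = 41·cos(-3.1°) − 3·1.202 = 37.3; c'Δl = 1.44; W sinα = -2.2
Slice 3: Δl = 3.2/cos6.9° = 3.223 m; N'_3 = 201·cos6.9° − 30·3.223 = 102.8; c'Δl = 3.87; W sinα = 24.1
Slice 4: Δl = 2.1/cos19.3° = 2.225 m; N'_4 = 185·cos19.3° − 14·2.225 = 143.5; c'Δl = 2.67; W sinα = 61.1
Slice 5: Δl = 1.8/cos29.1° = 2.060 m; N'_5 = 178·cos29.1° − 36·2.060 = 81.4; c'Δl = 2.47; W sinα = 86.6
Slice 6: Δl = 1.6/cos38.4° = 2.042 m; N'_6 = 145·cos38.4° − 37·2.042 = 38.1; c'Δl = 2.45; W sinα = 90.1
Slice 7: Δl = 3.0/cos53.5° = 5.044 m; N'_7 = 144·cos53.5° − 6·5.044 = 55.4; c'Δl = 6.05; W sinα = 115.8
Σc'Δl = 20.8 kN/m; ΣN' = 468.1 kN/m; ΣW sinα = 372.4 kN/m
Resisting = 20.8 + 468.1·tan35.1° = 20.8 + 329.0 = 349.8 kN/m
FS = 349.8 / 372.4 = 0.939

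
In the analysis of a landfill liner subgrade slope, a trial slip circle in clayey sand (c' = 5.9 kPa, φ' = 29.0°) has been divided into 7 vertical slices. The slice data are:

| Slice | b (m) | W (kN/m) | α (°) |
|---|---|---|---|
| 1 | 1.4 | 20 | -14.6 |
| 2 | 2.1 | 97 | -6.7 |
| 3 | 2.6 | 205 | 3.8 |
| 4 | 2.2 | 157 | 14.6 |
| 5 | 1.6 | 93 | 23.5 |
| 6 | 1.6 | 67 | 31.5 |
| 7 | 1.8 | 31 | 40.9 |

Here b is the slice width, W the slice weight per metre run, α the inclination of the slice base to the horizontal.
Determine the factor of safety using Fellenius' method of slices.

Ordinary method of slices: FS = Σ[c'·Δl_i + (W_i cosα_i)·tanφ'] / Σ W_i sinα_i, with Δl_i = b_i / cosα_i.
Slice 1: Δl = 1.4/cos(-14.6°) = 1.447 m; N'_1 = 20·cos(-14.6°) = 19.4; c'Δl = 8.54; W sinα = -5.0
Slice 2: Δl = 2.1/cos(-6.7°) = 2.114 m; N'_2 = 97·cos(-6.7°) = 96.3; c'Δl = 12.48; W sinα = -11.3
Slice 3: Δl = 2.6/cos3.8° = 2.606 m; N'_3 = 205·cos3.8° = 204.5; c'Δl = 15.37; W sinα = 13.6
Slice 4: Δl = 2.2/cos14.6° = 2.273 m; N'_4 = 157·cos14.6° = 151.9; c'Δl = 13.41; W sinα = 39.6
Slice 5: Δl = 1.6/cos23.5° = 1.745 m; N'_5 = 93·cos23.5° = 85.3; c'Δl = 10.29; W sinα = 37.1
Slice 6: Δl = 1.6/cos31.5° = 1.877 m; N'_6 = 67·cos31.5° = 57.1; c'Δl = 11.07; W sinα = 35.0
Slice 7: Δl = 1.8/cos40.9° = 2.381 m; N'_7 = 31·cos40.9° = 23.4; c'Δl = 14.05; W sinα = 20.3
Σc'Δl = 85.2 kN/m; ΣN' = 638.0 kN/m; ΣW sinα = 129.2 kN/m
Resisting = 85.2 + 638.0·tan29.0° = 85.2 + 353.7 = 438.9 kN/m
FS = 438.9 / 129.2 = 3.397

FS = 3.40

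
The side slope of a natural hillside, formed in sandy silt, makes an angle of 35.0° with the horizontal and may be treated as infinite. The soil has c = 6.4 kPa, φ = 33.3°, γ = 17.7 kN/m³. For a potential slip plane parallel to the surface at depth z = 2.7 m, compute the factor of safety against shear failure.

For an infinite slope with a slip plane parallel to the surface (no pore pressure): FS = [c + γz cos²β tanφ] / [γz sinβ cosβ].
γz = 17.7·2.7 = 47.79 kN/m²
Numerator = 6.4 + 47.79·cos²35.0°·tan33.3° = 6.4 + 47.79·0.6710·0.6569 = 27.464 kPa
Denominator = 47.79·sin35.0°·cos35.0° = 47.79·0.5736·0.8192 = 22.454 kPa
FS = 27.464 / 22.454 = 1.223

FS = 1.22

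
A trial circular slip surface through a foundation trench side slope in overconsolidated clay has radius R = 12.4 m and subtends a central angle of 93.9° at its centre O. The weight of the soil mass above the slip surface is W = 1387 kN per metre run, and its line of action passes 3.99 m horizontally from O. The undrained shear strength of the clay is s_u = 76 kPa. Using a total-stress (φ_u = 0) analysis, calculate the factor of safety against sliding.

FS = 3.46

Taking moments about the centre O, the resisting moment is provided by the undrained shear strength acting along the arc:
Arc length L_a = R·θ = 12.4·(93.9°·π/180) = 12.4·1.6389 = 20.32 m
M_R = s_u·L_a·R = 76·20.32·12.4 = 19151.4 kN·m/m
M_D = W·d = 1387·3.99 = 5534.1 kN·m/m
FS = M_R / M_D = 19151.4 / 5534.1 = 3.461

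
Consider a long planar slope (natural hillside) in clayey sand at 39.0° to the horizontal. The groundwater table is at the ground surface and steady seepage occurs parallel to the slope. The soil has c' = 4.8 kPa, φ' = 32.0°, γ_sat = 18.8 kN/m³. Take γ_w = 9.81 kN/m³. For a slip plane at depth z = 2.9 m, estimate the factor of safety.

FS = 0.55

With seepage parallel to the slope and the water table at the surface, the effective normal stress on the slip plane uses the buoyant unit weight γ' = γ_sat − γ_w while the driving shear stress uses γ_sat:
FS = [c' + γ' z cos²β tanφ'] / [γ_sat z sinβ cosβ]
γ' = 18.8 − 9.81 = 8.99 kN/m³
Numerator = 4.8 + 8.99·2.9·cos²39.0°·tan32.0° = 4.8 + 8.99·2.9·0.6040·0.6249 = 14.639 kPa
Denominator = 18.8·2.9·sin39.0°·cos39.0° = 18.8·2.9·0.6293·0.7771 = 26.664 kPa
FS = 14.639 / 26.664 = 0.549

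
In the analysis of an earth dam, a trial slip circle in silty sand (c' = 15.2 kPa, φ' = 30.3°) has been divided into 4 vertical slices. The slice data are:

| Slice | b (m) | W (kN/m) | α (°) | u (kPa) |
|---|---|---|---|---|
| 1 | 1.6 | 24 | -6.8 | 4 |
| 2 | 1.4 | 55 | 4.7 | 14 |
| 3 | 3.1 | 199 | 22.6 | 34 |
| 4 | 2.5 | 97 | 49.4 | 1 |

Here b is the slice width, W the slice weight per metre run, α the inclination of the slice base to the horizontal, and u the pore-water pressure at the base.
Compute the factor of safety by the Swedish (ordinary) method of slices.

FS = 1.72

Ordinary method of slices: FS = Σ[c'·Δl_i + (W_i cosα_i − u_i·Δl_i)·tanφ'] / Σ W_i sinα_i, with Δl_i = b_i / cosα_i.
Slice 1: Δl = 1.6/cos(-6.8°) = 1.611 m; N'_1 = 24·cos(-6.8°) − 4·1.611 = 17.4; c'Δl = 24.49; W sinα = -2.8
Slice 2: Δl = 1.4/cos4.7° = 1.405 m; N'_2 = 55·cos4.7° − 14·1.405 = 35.1; c'Δl = 21.35; W sinα = 4.5
Slice 3: Δl = 3.1/cos22.6° = 3.358 m; N'_3 = 199·cos22.6° − 34·3.358 = 69.6; c'Δl = 51.04; W sinα = 76.5
Slice 4: Δl = 2.5/cos49.4° = 3.842 m; N'_4 = 97·cos49.4° − 1·3.842 = 59.3; c'Δl = 58.39; W sinα = 73.6
Σc'Δl = 155.3 kN/m; ΣN' = 181.4 kN/m; ΣW sinα = 151.8 kN/m
Resisting = 155.3 + 181.4·tan30.3° = 155.3 + 106.0 = 261.3 kN/m
FS = 261.3 / 151.8 = 1.721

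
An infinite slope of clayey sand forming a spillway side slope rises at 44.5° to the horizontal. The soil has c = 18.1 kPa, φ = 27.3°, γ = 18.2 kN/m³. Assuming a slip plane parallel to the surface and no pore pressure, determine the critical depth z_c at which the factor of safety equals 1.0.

Setting FS = 1.00 in FS = [c + γz cos²β tanφ] / [γz sinβ cosβ] and solving for z:
z = c / [γ cosβ (FS·sinβ − cosβ·tanφ)]
  = 18.1 / [18.2·cos44.5°·(1.00·sin44.5° − cos44.5°·tan27.3°)]
  = 18.1 / [18.2·0.7133·(1.00·0.7009 − 0.7133·0.5161)]
  = 18.1 / 4.3198 = 4.190 m

z_c = 4.19 m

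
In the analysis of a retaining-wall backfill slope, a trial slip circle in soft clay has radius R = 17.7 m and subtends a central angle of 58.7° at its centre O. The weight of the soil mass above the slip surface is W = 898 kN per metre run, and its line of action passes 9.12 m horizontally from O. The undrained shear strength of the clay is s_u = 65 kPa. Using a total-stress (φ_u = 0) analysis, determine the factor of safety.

Taking moments about the centre O, the resisting moment is provided by the undrained shear strength acting along the arc:
Arc length L_a = R·θ = 17.7·(58.7°·π/180) = 17.7·1.0245 = 18.13 m
M_R = s_u·L_a·R = 65·18.13·17.7 = 20862.9 kN·m/m
M_D = W·d = 898·9.12 = 8189.8 kN·m/m
FS = M_R / M_D = 20862.9 / 8189.8 = 2.547

FS = 2.55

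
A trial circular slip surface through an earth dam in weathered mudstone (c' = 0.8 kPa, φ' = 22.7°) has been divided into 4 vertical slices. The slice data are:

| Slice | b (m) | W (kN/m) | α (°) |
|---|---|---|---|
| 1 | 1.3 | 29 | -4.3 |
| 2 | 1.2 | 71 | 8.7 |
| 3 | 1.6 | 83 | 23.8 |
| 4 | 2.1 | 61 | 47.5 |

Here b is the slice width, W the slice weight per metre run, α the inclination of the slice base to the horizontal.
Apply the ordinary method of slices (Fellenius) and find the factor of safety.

Ordinary method of slices: FS = Σ[c'·Δl_i + (W_i cosα_i)·tanφ'] / Σ W_i sinα_i, with Δl_i = b_i / cosα_i.
Slice 1: Δl = 1.3/cos(-4.3°) = 1.304 m; N'_1 = 29·cos(-4.3°) = 28.9; c'Δl = 1.04; W sinα = -2.2
Slice 2: Δl = 1.2/cos8.7° = 1.214 m; N'_2 = 71·cos8.7° = 70.2; c'Δl = 0.97; W sinα = 10.7
Slice 3: Δl = 1.6/cos23.8° = 1.749 m; N'_3 = 83·cos23.8° = 75.9; c'Δl = 1.40; W sinα = 33.5
Slice 4: Δl = 2.1/cos47.5° = 3.108 m; N'_4 = 61·cos47.5° = 41.2; c'Δl = 2.49; W sinα = 45.0
Σc'Δl = 5.9 kN/m; ΣN' = 216.3 kN/m; ΣW sinα = 87.0 kN/m
Resisting = 5.9 + 216.3·tan22.7° = 5.9 + 90.5 = 96.4 kN/m
FS = 96.4 / 87.0 = 1.107

FS = 1.11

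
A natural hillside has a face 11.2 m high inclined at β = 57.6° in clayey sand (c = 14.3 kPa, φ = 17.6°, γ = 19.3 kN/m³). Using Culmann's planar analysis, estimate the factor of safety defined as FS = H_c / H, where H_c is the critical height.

FS = 0.91

H_c = (4c/γ) · sinβ cosφ / [1 − cos(β − φ)]
    = (4·14.3/19.3) · sin57.6°·cos17.6° / [1 − cos40.0°]
    = 2.964 · 0.8048 / 0.2340 = 10.20 m
FS = H_c / H = 10.20 / 11.2 = 0.910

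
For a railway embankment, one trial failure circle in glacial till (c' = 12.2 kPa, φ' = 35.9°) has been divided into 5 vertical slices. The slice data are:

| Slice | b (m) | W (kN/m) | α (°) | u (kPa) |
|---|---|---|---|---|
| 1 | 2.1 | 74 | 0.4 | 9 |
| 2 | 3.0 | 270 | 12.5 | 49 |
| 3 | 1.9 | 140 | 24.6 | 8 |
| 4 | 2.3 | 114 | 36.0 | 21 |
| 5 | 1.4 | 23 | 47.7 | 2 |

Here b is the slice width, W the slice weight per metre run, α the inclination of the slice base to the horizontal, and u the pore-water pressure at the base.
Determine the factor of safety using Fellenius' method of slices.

Ordinary method of slices: FS = Σ[c'·Δl_i + (W_i cosα_i − u_i·Δl_i)·tanφ'] / Σ W_i sinα_i, with Δl_i = b_i / cosα_i.
Slice 1: Δl = 2.1/cos0.4° = 2.100 m; N'_1 = 74·cos0.4° − 9·2.100 = 55.1; c'Δl = 25.62; W sinα = 0.5
Slice 2: Δl = 3.0/cos12.5° = 3.073 m; N'_2 = 270·cos12.5° − 49·3.073 = 113.0; c'Δl = 37.49; W sinα = 58.4
Slice 3: Δl = 1.9/cos24.6° = 2.090 m; N'_3 = 140·cos24.6° − 8·2.090 = 110.6; c'Δl = 25.49; W sinα = 58.3
Slice 4: Δl = 2.3/cos36.0° = 2.843 m; N'_4 = 114·cos36.0° − 21·2.843 = 32.5; c'Δl = 34.68; W sinα = 67.0
Slice 5: Δl = 1.4/cos47.7° = 2.080 m; N'_5 = 23·cos47.7° − 2·2.080 = 11.3; c'Δl = 25.38; W sinα = 17.0
Σc'Δl = 148.7 kN/m; ΣN' = 322.5 kN/m; ΣW sinα = 201.3 kN/m
Resisting = 148.7 + 322.5·tan35.9° = 148.7 + 233.5 = 382.2 kN/m
FS = 382.2 / 201.3 = 1.899

FS = 1.90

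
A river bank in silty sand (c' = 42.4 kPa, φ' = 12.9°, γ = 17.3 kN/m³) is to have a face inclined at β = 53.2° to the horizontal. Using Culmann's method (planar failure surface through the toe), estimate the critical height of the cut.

Culmann's analysis gives the critical failure plane at α_cr = (β + φ')/2 = (53.2 + 12.9)/2 = 33.1°, and the critical height
H_c = (4c'/γ) · sinβ cosφ' / [1 − cos(β − φ')]
    = (4·42.4/17.3) · sin53.2°·cos12.9° / [1 − cos(40.3°)]
    = 9.803 · 0.8007·0.9748 / [1 − 0.7627]
    = 9.803 · 0.7805 / 0.2373
    = 32.24 m

H_c = 32.24 m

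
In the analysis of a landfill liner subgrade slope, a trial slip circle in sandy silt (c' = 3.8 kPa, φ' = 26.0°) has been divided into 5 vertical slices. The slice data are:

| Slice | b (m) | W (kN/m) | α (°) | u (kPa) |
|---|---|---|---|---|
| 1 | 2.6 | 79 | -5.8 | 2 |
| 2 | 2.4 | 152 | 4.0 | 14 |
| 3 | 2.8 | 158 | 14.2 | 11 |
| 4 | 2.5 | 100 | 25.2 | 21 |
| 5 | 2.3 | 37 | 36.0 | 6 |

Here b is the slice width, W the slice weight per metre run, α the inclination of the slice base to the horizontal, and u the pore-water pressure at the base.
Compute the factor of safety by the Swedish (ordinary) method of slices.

Ordinary method of slices: FS = Σ[c'·Δl_i + (W_i cosα_i − u_i·Δl_i)·tanφ'] / Σ W_i sinα_i, with Δl_i = b_i / cosα_i.
Slice 1: Δl = 2.6/cos(-5.8°) = 2.613 m; N'_1 = 79·cos(-5.8°) − 2·2.613 = 73.4; c'Δl = 9.93; W sinα = -8.0
Slice 2: Δl = 2.4/cos4.0° = 2.406 m; N'_2 = 152·cos4.0° − 14·2.406 = 117.9; c'Δl = 9.14; W sinα = 10.6
Slice 3: Δl = 2.8/cos14.2° = 2.888 m; N'_3 = 158·cos14.2° − 11·2.888 = 121.4; c'Δl = 10.98; W sinα = 38.8
Slice 4: Δl = 2.5/cos25.2° = 2.763 m; N'_4 = 100·cos25.2° − 21·2.763 = 32.5; c'Δl = 10.50; W sinα = 42.6
Slice 5: Δl = 2.3/cos36.0° = 2.843 m; N'_5 = 37·cos36.0° − 6·2.843 = 12.9; c'Δl = 10.80; W sinα = 21.7
Σc'Δl = 51.4 kN/m; ΣN' = 358.1 kN/m; ΣW sinα = 105.7 kN/m
Resisting = 51.4 + 358.1·tan26.0° = 51.4 + 174.6 = 226.0 kN/m
FS = 226.0 / 105.7 = 2.138

FS = 2.14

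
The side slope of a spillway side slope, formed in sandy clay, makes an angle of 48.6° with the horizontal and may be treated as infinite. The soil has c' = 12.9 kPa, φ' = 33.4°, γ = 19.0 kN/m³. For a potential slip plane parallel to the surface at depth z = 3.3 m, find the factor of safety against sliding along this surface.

For an infinite slope with a slip plane parallel to the surface (no pore pressure): FS = [c' + γz cos²β tanφ'] / [γz sinβ cosβ].
γz = 19.0·3.3 = 62.70 kN/m²
Numerator = 12.9 + 62.70·cos²48.6°·tan33.4° = 12.9 + 62.70·0.4373·0.6594 = 30.981 kPa
Denominator = 62.70·sin48.6°·cos48.6° = 62.70·0.7501·0.6613 = 31.103 kPa
FS = 30.981 / 31.103 = 0.996

FS = 1.00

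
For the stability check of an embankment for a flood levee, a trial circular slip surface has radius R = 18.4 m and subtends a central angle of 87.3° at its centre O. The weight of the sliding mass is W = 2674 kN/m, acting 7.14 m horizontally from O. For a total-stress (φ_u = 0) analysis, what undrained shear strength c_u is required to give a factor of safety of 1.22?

FS = c_u·L_a·R / (W·d), so c_u = FS·W·d / (L_a·R).
Arc length L_a = R·θ = 18.4·(87.3°·π/180) = 18.4·1.5237 = 28.04 m
c_u = 1.22·2674·7.14 / (28.04·18.4) = 23292.7 / 515.85 = 45.15 kPa

c_u = 45.2 kPa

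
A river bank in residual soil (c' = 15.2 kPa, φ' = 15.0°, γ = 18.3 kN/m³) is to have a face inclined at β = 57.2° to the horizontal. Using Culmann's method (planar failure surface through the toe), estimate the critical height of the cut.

Culmann's analysis gives the critical failure plane at α_cr = (β + φ')/2 = (57.2 + 15.0)/2 = 36.1°, and the critical height
H_c = (4c'/γ) · sinβ cosφ' / [1 − cos(β − φ')]
    = (4·15.2/18.3) · sin57.2°·cos15.0° / [1 − cos(42.2°)]
    = 3.322 · 0.8406·0.9659 / [1 − 0.7408]
    = 3.322 · 0.8119 / 0.2592
    = 10.41 m

H_c = 10.41 m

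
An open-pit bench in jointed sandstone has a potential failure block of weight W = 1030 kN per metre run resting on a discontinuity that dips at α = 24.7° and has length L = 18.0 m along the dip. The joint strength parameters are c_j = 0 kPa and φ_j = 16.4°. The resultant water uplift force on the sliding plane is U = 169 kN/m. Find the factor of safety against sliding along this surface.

Resolving the block weight along and normal to the plane and applying the Mohr–Coulomb strength on the joint:
N' = W cosα − U = 1030·cos24.7° − 169 = 766.8 kN/m
Driving force T = W sinα = 1030·sin24.7° = 430.4 kN/m
Resisting force R = c_j·L + N'·tanφ_j = 0·18.0 + 766.8·tan16.4° = 0.0 + 225.7 = 225.7 kN/m
FS = R / T = 225.7 / 430.4 = 0.524

FS = 0.52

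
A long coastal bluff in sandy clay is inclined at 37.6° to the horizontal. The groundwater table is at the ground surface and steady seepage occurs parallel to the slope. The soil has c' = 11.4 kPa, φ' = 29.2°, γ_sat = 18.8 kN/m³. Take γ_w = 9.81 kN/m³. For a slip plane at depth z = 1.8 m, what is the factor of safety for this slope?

FS = 1.04

With seepage parallel to the slope and the water table at the surface, the effective normal stress on the slip plane uses the buoyant unit weight γ' = γ_sat − γ_w while the driving shear stress uses γ_sat:
FS = [c' + γ' z cos²β tanφ'] / [γ_sat z sinβ cosβ]
γ' = 18.8 − 9.81 = 8.99 kN/m³
Numerator = 11.4 + 8.99·1.8·cos²37.6°·tan29.2° = 11.4 + 8.99·1.8·0.6277·0.5589 = 17.077 kPa
Denominator = 18.8·1.8·sin37.6°·cos37.6° = 18.8·1.8·0.6101·0.7923 = 16.359 kPa
FS = 17.077 / 16.359 = 1.044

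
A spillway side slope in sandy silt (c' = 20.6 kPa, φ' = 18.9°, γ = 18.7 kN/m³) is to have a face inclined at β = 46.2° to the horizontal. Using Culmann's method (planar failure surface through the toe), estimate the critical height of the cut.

Culmann's analysis gives the critical failure plane at α_cr = (β + φ')/2 = (46.2 + 18.9)/2 = 32.5°, and the critical height
H_c = (4c'/γ) · sinβ cosφ' / [1 − cos(β − φ')]
    = (4·20.6/18.7) · sin46.2°·cos18.9° / [1 − cos(27.3°)]
    = 4.406 · 0.7218·0.9461 / [1 − 0.8886]
    = 4.406 · 0.6828 / 0.1114
    = 27.01 m

H_c = 27.01 m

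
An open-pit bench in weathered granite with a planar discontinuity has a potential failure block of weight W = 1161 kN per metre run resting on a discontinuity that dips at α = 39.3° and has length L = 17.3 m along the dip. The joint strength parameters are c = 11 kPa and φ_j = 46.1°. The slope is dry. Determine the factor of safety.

Resolving the block weight along and normal to the plane and applying the Mohr–Coulomb strength on the joint:
N' = W cosα = 1161·cos39.3° = 898.4 kN/m
Driving force T = W sinα = 1161·sin39.3° = 735.4 kN/m
Resisting force R = c·L + N'·tanφ_j = 11·17.3 + 898.4·tan46.1° = 190.3 + 933.6 = 1123.9 kN/m
FS = R / T = 1123.9 / 735.4 = 1.528

FS = 1.53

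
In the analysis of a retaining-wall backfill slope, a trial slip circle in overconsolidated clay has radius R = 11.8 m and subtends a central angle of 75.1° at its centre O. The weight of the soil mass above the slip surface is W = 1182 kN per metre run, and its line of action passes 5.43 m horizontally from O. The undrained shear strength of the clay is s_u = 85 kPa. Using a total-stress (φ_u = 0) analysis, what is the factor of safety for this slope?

Taking moments about the centre O, the resisting moment is provided by the undrained shear strength acting along the arc:
Arc length L_a = R·θ = 11.8·(75.1°·π/180) = 11.8·1.3107 = 15.47 m
M_R = s_u·L_a·R = 85·15.47·11.8 = 15513.2 kN·m/m
M_D = W·d = 1182·5.43 = 6418.3 kN·m/m
FS = M_R / M_D = 15513.2 / 6418.3 = 2.417

FS = 2.42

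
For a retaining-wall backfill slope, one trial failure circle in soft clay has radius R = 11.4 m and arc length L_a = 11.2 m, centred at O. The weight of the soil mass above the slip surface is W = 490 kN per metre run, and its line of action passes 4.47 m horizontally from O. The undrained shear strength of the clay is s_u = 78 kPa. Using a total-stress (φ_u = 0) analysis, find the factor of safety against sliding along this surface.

FS = 4.55

Taking moments about the centre O, the resisting moment is provided by the undrained shear strength acting along the arc:
M_R = s_u·L_a·R = 78·11.20·11.4 = 9959.0 kN·m/m
M_D = W·d = 490·4.47 = 2190.3 kN·m/m
FS = M_R / M_D = 9959.0 / 2190.3 = 4.547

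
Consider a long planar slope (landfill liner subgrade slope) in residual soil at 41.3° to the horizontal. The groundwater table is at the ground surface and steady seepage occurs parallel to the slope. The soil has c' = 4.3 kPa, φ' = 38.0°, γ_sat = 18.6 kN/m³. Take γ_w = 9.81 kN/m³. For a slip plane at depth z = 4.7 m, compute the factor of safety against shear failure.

FS = 0.52

With seepage parallel to the slope and the water table at the surface, the effective normal stress on the slip plane uses the buoyant unit weight γ' = γ_sat − γ_w while the driving shear stress uses γ_sat:
FS = [c' + γ' z cos²β tanφ'] / [γ_sat z sinβ cosβ]
γ' = 18.6 − 9.81 = 8.79 kN/m³
Numerator = 4.3 + 8.79·4.7·cos²41.3°·tan38.0° = 4.3 + 8.79·4.7·0.5644·0.7813 = 22.517 kPa
Denominator = 18.6·4.7·sin41.3°·cos41.3° = 18.6·4.7·0.6600·0.7513 = 43.346 kPa
FS = 22.517 / 43.346 = 0.519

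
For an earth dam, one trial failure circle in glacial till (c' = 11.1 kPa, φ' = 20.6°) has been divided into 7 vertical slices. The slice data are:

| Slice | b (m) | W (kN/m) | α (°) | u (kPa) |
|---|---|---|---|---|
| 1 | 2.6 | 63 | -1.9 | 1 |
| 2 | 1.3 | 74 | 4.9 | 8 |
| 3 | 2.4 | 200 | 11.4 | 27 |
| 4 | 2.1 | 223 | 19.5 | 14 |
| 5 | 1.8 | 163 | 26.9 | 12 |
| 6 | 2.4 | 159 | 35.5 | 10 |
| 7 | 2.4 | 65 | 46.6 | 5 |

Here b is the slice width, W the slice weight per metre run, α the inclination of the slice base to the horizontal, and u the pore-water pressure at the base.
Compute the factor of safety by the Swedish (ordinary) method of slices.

FS = 1.34

Ordinary method of slices: FS = Σ[c'·Δl_i + (W_i cosα_i − u_i·Δl_i)·tanφ'] / Σ W_i sinα_i, with Δl_i = b_i / cosα_i.
Slice 1: Δl = 2.6/cos(-1.9°) = 2.601 m; N'_1 = 63·cos(-1.9°) − 1·2.601 = 60.4; c'Δl = 28.88; W sinα = -2.1
Slice 2: Δl = 1.3/cos4.9° = 1.305 m; N'_2 = 74·cos4.9° − 8·1.305 = 63.3; c'Δl = 14.48; W sinα = 6.3
Slice 3: Δl = 2.4/cos11.4° = 2.448 m; N'_3 = 200·cos11.4° − 27·2.448 = 130.0; c'Δl = 27.18; W sinα = 39.5
Slice 4: Δl = 2.1/cos19.5° = 2.228 m; N'_4 = 223·cos19.5° − 14·2.228 = 179.0; c'Δl = 24.73; W sinα = 74.4
Slice 5: Δl = 1.8/cos26.9° = 2.018 m; N'_5 = 163·cos26.9° − 12·2.018 = 121.1; c'Δl = 22.40; W sinα = 73.7
Slice 6: Δl = 2.4/cos35.5° = 2.948 m; N'_6 = 159·cos35.5° − 10·2.948 = 100.0; c'Δl = 32.72; W sinα = 92.3
Slice 7: Δl = 2.4/cos46.6° = 3.493 m; N'_7 = 65·cos46.6° − 5·3.493 = 27.2; c'Δl = 38.77; W sinα = 47.2
Σc'Δl = 189.2 kN/m; ΣN' = 680.9 kN/m; ΣW sinα = 331.5 kN/m
Resisting = 189.2 + 680.9·tan20.6° = 189.2 + 255.9 = 445.1 kN/m
FS = 445.1 / 331.5 = 1.343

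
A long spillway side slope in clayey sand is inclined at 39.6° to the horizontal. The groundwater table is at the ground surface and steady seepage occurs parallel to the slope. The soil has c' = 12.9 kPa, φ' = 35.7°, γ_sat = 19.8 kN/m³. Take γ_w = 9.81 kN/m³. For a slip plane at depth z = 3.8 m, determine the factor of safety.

FS = 0.79

With seepage parallel to the slope and the water table at the surface, the effective normal stress on the slip plane uses the buoyant unit weight γ' = γ_sat − γ_w while the driving shear stress uses γ_sat:
FS = [c' + γ' z cos²β tanφ'] / [γ_sat z sinβ cosβ]
γ' = 19.8 − 9.81 = 9.99 kN/m³
Numerator = 12.9 + 9.99·3.8·cos²39.6°·tan35.7° = 12.9 + 9.99·3.8·0.5937·0.7186 = 29.095 kPa
Denominator = 19.8·3.8·sin39.6°·cos39.6° = 19.8·3.8·0.6374·0.7705 = 36.954 kPa
FS = 29.095 / 36.954 = 0.787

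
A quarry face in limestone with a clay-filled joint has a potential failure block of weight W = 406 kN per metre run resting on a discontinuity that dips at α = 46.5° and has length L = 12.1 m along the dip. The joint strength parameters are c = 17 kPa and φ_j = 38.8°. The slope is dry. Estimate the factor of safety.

FS = 1.46

Resolving the block weight along and normal to the plane and applying the Mohr–Coulomb strength on the joint:
N' = W cosα = 406·cos46.5° = 279.5 kN/m
Driving force T = W sinα = 406·sin46.5° = 294.5 kN/m
Resisting force R = c·L + N'·tanφ_j = 17·12.1 + 279.5·tan38.8° = 205.7 + 224.7 = 430.4 kN/m
FS = R / T = 430.4 / 294.5 = 1.461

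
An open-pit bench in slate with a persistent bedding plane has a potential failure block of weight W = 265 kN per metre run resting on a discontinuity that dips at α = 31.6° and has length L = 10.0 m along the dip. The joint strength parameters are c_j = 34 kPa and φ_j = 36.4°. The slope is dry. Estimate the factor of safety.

FS = 3.65

Resolving the block weight along and normal to the plane and applying the Mohr–Coulomb strength on the joint:
N' = W cosα = 265·cos31.6° = 225.7 kN/m
Driving force T = W sinα = 265·sin31.6° = 138.9 kN/m
Resisting force R = c_j·L + N'·tanφ_j = 34·10.0 + 225.7·tan36.4° = 340.0 + 166.4 = 506.4 kN/m
FS = R / T = 506.4 / 138.9 = 3.647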